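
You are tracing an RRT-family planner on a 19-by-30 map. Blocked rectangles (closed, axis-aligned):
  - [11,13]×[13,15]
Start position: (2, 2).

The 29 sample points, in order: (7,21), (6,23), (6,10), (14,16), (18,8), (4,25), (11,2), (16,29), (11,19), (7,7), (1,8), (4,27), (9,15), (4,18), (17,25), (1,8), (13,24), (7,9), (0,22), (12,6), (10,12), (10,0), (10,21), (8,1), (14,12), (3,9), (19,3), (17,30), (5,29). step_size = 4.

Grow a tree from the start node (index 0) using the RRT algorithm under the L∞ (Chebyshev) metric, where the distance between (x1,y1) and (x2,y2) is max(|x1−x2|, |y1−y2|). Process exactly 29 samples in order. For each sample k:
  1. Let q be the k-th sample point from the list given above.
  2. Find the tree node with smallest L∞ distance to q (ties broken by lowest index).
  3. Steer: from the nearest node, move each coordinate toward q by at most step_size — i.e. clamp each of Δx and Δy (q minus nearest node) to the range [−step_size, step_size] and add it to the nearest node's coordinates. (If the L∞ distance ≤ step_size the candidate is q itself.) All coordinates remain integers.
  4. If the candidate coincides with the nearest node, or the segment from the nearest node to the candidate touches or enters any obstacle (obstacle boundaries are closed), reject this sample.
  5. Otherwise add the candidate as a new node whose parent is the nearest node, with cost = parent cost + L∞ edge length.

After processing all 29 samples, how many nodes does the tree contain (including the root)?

Node count: 27

1. q=(7,21) nearest=0 d=19 new=(6,6) → add node 1 parent=0 cost=4
2. q=(6,23) nearest=1 d=17 new=(6,10) → add node 2 parent=1 cost=8
3. q=(6,10) nearest=2 d=0 → coincident, reject
4. q=(14,16) nearest=2 d=8 new=(10,14) → add node 3 parent=2 cost=12
5. q=(18,8) nearest=3 d=8 new=(14,10) → blocked by [11,13]×[13,15], reject
6. q=(4,25) nearest=3 d=11 new=(6,18) → add node 4 parent=3 cost=16
7. q=(11,2) nearest=1 d=5 new=(10,2) → add node 5 parent=1 cost=8
8. q=(16,29) nearest=4 d=11 new=(10,22) → add node 6 parent=4 cost=20
9. q=(11,19) nearest=6 d=3 new=(11,19) → add node 7 parent=6 cost=23
10. q=(7,7) nearest=1 d=1 new=(7,7) → add node 8 parent=1 cost=5
11. q=(1,8) nearest=1 d=5 new=(2,8) → add node 9 parent=1 cost=8
12. q=(4,27) nearest=6 d=6 new=(6,26) → add node 10 parent=6 cost=24
13. q=(9,15) nearest=3 d=1 new=(9,15) → add node 11 parent=3 cost=13
14. q=(4,18) nearest=4 d=2 new=(4,18) → add node 12 parent=4 cost=18
15. q=(17,25) nearest=7 d=6 new=(15,23) → add node 13 parent=7 cost=27
16. q=(1,8) nearest=9 d=1 new=(1,8) → add node 14 parent=9 cost=9
17. q=(13,24) nearest=13 d=2 new=(13,24) → add node 15 parent=13 cost=29
18. q=(7,9) nearest=2 d=1 new=(7,9) → add node 16 parent=2 cost=9
19. q=(0,22) nearest=12 d=4 new=(0,22) → add node 17 parent=12 cost=22
20. q=(12,6) nearest=5 d=4 new=(12,6) → add node 18 parent=5 cost=12
21. q=(10,12) nearest=3 d=2 new=(10,12) → add node 19 parent=3 cost=14
22. q=(10,0) nearest=5 d=2 new=(10,0) → add node 20 parent=5 cost=10
23. q=(10,21) nearest=6 d=1 new=(10,21) → add node 21 parent=6 cost=21
24. q=(8,1) nearest=5 d=2 new=(8,1) → add node 22 parent=5 cost=10
25. q=(14,12) nearest=3 d=4 new=(14,12) → blocked by [11,13]×[13,15], reject
26. q=(3,9) nearest=9 d=1 new=(3,9) → add node 23 parent=9 cost=9
27. q=(19,3) nearest=18 d=7 new=(16,3) → add node 24 parent=18 cost=16
28. q=(17,30) nearest=15 d=6 new=(17,28) → add node 25 parent=15 cost=33
29. q=(5,29) nearest=10 d=3 new=(5,29) → add node 26 parent=10 cost=27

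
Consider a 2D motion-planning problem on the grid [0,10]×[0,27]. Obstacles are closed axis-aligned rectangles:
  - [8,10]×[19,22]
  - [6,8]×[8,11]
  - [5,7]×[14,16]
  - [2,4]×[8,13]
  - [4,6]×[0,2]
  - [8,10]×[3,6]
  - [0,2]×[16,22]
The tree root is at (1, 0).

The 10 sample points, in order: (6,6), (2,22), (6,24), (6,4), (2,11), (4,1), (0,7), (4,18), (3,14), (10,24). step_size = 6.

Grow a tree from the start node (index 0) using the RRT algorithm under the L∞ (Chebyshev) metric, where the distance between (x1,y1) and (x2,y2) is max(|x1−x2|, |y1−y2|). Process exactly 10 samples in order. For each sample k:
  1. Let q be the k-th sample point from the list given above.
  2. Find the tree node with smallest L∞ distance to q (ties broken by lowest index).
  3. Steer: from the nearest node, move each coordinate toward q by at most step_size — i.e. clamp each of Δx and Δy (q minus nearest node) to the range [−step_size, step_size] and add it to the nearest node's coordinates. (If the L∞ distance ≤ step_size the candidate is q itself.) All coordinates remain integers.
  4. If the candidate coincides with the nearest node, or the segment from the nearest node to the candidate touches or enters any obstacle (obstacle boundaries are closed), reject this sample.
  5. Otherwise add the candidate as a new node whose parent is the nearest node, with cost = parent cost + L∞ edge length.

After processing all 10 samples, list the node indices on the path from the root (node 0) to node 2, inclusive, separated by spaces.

Path: 0 1 2

1. q=(6,6) nearest=0 d=6 new=(6,6) → add node 1 parent=0 cost=6
2. q=(2,22) nearest=1 d=16 new=(2,12) → blocked by [2,4]×[8,13], reject
3. q=(6,24) nearest=1 d=18 new=(6,12) → blocked by [6,8]×[8,11], reject
4. q=(6,4) nearest=1 d=2 new=(6,4) → add node 2 parent=1 cost=8
5. q=(2,11) nearest=1 d=5 new=(2,11) → blocked by [2,4]×[8,13], reject
6. q=(4,1) nearest=0 d=3 new=(4,1) → blocked by [4,6]×[0,2], reject
7. q=(0,7) nearest=1 d=6 new=(0,7) → add node 3 parent=1 cost=12
8. q=(4,18) nearest=3 d=11 new=(4,13) → blocked by [2,4]×[8,13], reject
9. q=(3,14) nearest=3 d=7 new=(3,13) → blocked by [2,4]×[8,13], reject
10. q=(10,24) nearest=3 d=17 new=(6,13) → blocked by [2,4]×[8,13], reject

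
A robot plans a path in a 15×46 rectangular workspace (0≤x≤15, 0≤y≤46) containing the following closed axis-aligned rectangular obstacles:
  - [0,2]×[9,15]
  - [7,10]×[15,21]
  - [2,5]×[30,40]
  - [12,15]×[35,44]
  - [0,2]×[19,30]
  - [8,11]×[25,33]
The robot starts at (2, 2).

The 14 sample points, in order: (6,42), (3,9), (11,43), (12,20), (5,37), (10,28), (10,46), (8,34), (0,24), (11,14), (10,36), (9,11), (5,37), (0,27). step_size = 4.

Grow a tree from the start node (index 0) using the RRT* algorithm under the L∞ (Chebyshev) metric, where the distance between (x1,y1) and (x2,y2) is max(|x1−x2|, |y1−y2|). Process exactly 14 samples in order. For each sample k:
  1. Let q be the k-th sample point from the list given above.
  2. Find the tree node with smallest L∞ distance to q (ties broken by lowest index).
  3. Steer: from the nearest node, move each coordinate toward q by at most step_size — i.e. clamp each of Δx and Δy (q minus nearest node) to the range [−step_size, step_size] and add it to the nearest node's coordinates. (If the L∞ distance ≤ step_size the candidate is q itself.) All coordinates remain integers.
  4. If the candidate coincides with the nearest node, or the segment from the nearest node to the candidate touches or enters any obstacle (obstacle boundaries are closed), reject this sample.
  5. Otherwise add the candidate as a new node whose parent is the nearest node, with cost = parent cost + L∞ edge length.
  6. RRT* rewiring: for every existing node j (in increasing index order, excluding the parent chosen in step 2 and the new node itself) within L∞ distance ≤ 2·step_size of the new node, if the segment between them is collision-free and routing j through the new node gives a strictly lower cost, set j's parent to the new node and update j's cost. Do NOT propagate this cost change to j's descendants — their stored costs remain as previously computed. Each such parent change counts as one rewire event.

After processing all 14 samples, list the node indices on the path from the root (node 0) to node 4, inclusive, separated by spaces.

Path: 0 1 2 3 4

1. q=(6,42) nearest=0 d=40 new=(6,6) → add node 1 parent=0 cost=4
2. q=(3,9) nearest=1 d=3 new=(3,9) → add node 2 parent=1 cost=7
3. q=(11,43) nearest=2 d=34 new=(7,13) → add node 3 parent=2 cost=11
4. q=(12,20) nearest=3 d=7 new=(11,17) → blocked by [7,10]×[15,21], reject
5. q=(5,37) nearest=3 d=24 new=(5,17) → add node 4 parent=3 cost=15
6. q=(10,28) nearest=4 d=11 new=(9,21) → blocked by [7,10]×[15,21], reject
7. q=(10,46) nearest=4 d=29 new=(9,21) → blocked by [7,10]×[15,21], reject
8. q=(8,34) nearest=4 d=17 new=(8,21) → blocked by [7,10]×[15,21], reject
9. q=(0,24) nearest=4 d=7 new=(1,21) → blocked by [0,2]×[19,30], reject
10. q=(11,14) nearest=3 d=4 new=(11,14) → add node 5 parent=3 cost=15
11. q=(10,36) nearest=4 d=19 new=(9,21) → blocked by [7,10]×[15,21], reject
12. q=(9,11) nearest=3 d=2 new=(9,11) → add node 6 parent=3 cost=13
13. q=(5,37) nearest=4 d=20 new=(5,21) → add node 7 parent=4 cost=19
14. q=(0,27) nearest=7 d=6 new=(1,25) → blocked by [0,2]×[19,30], reject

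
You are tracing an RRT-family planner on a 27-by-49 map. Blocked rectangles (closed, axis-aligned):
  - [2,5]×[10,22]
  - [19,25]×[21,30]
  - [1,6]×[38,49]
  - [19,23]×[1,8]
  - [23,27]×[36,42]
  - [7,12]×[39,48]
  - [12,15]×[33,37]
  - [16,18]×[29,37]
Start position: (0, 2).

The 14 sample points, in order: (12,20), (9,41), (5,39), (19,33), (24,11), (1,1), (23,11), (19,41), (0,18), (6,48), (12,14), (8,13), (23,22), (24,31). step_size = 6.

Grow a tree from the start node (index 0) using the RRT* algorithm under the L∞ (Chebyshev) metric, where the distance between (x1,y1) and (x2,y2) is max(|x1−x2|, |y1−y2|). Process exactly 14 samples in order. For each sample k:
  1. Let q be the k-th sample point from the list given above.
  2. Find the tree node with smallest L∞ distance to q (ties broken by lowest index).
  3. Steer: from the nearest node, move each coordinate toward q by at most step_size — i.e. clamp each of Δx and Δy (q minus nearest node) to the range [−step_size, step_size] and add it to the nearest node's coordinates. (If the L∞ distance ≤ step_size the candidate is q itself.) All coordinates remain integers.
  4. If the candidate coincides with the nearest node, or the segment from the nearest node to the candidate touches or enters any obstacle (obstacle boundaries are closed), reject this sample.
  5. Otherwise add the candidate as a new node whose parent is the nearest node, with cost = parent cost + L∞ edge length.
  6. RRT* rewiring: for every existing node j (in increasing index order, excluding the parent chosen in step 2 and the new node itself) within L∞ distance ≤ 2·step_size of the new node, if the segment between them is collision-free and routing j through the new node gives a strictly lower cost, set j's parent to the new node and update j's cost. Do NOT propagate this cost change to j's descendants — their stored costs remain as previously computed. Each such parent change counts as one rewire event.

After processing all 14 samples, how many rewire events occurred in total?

Rewire events: 1

1. q=(12,20) nearest=0 d=18 new=(6,8) → add node 1 parent=0 cost=6
2. q=(9,41) nearest=1 d=33 new=(9,14) → add node 2 parent=1 cost=12
3. q=(5,39) nearest=2 d=25 new=(5,20) → blocked by [2,5]×[10,22], reject
4. q=(19,33) nearest=2 d=19 new=(15,20) → add node 3 parent=2 cost=18
5. q=(24,11) nearest=3 d=9 new=(21,14) → add node 4 parent=3 cost=24
6. q=(1,1) nearest=0 d=1 new=(1,1) → add node 5 parent=0 cost=1
7. q=(23,11) nearest=4 d=3 new=(23,11) → add node 6 parent=4 cost=27
8. q=(19,41) nearest=3 d=21 new=(19,26) → blocked by [19,25]×[21,30], reject
9. q=(0,18) nearest=2 d=9 new=(3,18) → blocked by [2,5]×[10,22], reject
10. q=(6,48) nearest=3 d=28 new=(9,26) → add node 7 parent=3 cost=24
11. q=(12,14) nearest=2 d=3 new=(12,14) → add node 8 parent=2 cost=15; rewire 6→8 (26<27)
12. q=(8,13) nearest=2 d=1 new=(8,13) → add node 9 parent=2 cost=13
13. q=(23,22) nearest=3 d=8 new=(21,22) → blocked by [19,25]×[21,30], reject
14. q=(24,31) nearest=3 d=11 new=(21,26) → blocked by [19,25]×[21,30], reject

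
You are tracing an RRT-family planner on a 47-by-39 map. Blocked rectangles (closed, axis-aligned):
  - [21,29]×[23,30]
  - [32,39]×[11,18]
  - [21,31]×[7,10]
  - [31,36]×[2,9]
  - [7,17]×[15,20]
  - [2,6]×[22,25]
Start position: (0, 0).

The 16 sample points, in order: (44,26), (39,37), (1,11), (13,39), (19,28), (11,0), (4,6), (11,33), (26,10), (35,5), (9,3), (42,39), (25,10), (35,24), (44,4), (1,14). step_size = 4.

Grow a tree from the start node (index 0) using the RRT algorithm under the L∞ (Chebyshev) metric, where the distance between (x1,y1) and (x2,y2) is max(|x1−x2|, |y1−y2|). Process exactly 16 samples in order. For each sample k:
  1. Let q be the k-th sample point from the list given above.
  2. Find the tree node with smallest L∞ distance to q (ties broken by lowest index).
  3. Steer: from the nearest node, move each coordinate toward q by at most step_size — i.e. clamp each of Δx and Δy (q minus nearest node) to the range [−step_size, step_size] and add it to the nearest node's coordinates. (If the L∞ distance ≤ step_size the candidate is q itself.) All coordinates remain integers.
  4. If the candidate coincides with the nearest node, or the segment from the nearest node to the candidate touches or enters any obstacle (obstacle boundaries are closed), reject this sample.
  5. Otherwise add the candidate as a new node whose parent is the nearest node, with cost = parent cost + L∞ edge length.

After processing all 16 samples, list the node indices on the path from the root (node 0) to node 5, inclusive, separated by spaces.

1. q=(44,26) nearest=0 d=44 new=(4,4) → add node 1 parent=0 cost=4
2. q=(39,37) nearest=1 d=35 new=(8,8) → add node 2 parent=1 cost=8
3. q=(1,11) nearest=1 d=7 new=(1,8) → add node 3 parent=1 cost=8
4. q=(13,39) nearest=2 d=31 new=(12,12) → add node 4 parent=2 cost=12
5. q=(19,28) nearest=4 d=16 new=(16,16) → blocked by [7,17]×[15,20], reject
6. q=(11,0) nearest=1 d=7 new=(8,0) → add node 5 parent=1 cost=8
7. q=(4,6) nearest=1 d=2 new=(4,6) → add node 6 parent=1 cost=6
8. q=(11,33) nearest=4 d=21 new=(11,16) → blocked by [7,17]×[15,20], reject
9. q=(26,10) nearest=4 d=14 new=(16,10) → add node 7 parent=4 cost=16
10. q=(35,5) nearest=7 d=19 new=(20,6) → add node 8 parent=7 cost=20
11. q=(9,3) nearest=5 d=3 new=(9,3) → add node 9 parent=5 cost=11
12. q=(42,39) nearest=7 d=29 new=(20,14) → add node 10 parent=7 cost=20
13. q=(25,10) nearest=8 d=5 new=(24,10) → blocked by [21,31]×[7,10], reject
14. q=(35,24) nearest=10 d=15 new=(24,18) → add node 11 parent=10 cost=24
15. q=(44,4) nearest=11 d=20 new=(28,14) → add node 12 parent=11 cost=28
16. q=(1,14) nearest=3 d=6 new=(1,12) → add node 13 parent=3 cost=12

Path: 0 1 5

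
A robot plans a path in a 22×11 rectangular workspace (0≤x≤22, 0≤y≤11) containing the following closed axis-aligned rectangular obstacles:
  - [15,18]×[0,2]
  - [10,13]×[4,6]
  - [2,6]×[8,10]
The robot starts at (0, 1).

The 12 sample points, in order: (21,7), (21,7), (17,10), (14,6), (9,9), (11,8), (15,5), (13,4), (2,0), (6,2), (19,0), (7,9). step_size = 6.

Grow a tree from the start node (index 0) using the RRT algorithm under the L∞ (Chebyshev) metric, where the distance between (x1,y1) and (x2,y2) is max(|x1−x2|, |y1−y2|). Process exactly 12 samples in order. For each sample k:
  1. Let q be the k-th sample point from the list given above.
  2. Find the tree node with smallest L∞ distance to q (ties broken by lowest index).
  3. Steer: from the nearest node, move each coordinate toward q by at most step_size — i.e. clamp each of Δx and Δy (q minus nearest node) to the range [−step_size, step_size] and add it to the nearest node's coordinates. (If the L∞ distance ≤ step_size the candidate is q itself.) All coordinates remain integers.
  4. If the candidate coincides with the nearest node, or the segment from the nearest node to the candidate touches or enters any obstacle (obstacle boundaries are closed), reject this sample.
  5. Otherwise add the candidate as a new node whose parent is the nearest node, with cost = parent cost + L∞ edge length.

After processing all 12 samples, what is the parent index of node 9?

Parent of node 9: 8

1. q=(21,7) nearest=0 d=21 new=(6,7) → add node 1 parent=0 cost=6
2. q=(21,7) nearest=1 d=15 new=(12,7) → add node 2 parent=1 cost=12
3. q=(17,10) nearest=2 d=5 new=(17,10) → add node 3 parent=2 cost=17
4. q=(14,6) nearest=2 d=2 new=(14,6) → add node 4 parent=2 cost=14
5. q=(9,9) nearest=1 d=3 new=(9,9) → add node 5 parent=1 cost=9
6. q=(11,8) nearest=2 d=1 new=(11,8) → add node 6 parent=2 cost=13
7. q=(15,5) nearest=4 d=1 new=(15,5) → add node 7 parent=4 cost=15
8. q=(13,4) nearest=4 d=2 new=(13,4) → blocked by [10,13]×[4,6], reject
9. q=(2,0) nearest=0 d=2 new=(2,0) → add node 8 parent=0 cost=2
10. q=(6,2) nearest=8 d=4 new=(6,2) → add node 9 parent=8 cost=6
11. q=(19,0) nearest=7 d=5 new=(19,0) → blocked by [15,18]×[0,2], reject
12. q=(7,9) nearest=1 d=2 new=(7,9) → add node 10 parent=1 cost=8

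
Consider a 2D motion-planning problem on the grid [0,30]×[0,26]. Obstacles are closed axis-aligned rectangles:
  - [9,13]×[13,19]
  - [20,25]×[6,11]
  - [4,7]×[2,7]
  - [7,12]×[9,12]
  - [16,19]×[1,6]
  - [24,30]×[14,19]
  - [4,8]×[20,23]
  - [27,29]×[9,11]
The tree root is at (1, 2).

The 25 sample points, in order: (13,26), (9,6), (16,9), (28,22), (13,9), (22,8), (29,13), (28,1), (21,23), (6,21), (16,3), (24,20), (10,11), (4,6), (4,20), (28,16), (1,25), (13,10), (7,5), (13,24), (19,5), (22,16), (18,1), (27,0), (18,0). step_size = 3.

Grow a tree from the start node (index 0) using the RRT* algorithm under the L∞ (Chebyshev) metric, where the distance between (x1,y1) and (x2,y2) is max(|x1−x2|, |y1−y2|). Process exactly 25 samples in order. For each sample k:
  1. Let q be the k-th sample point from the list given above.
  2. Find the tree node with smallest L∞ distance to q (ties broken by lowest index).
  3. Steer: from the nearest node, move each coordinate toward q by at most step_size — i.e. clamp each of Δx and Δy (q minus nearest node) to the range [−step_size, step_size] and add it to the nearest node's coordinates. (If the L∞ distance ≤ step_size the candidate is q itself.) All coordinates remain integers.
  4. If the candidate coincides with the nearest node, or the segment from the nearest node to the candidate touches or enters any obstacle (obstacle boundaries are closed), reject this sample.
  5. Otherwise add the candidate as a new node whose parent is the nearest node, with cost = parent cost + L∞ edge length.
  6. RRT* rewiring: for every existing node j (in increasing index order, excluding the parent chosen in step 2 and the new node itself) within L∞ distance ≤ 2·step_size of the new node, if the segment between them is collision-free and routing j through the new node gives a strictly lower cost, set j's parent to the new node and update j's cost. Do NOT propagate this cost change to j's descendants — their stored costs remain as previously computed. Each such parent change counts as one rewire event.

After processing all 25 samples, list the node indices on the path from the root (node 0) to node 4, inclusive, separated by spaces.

Path: 0 1 4

1. q=(13,26) nearest=0 d=24 new=(4,5) → blocked by [4,7]×[2,7], reject
2. q=(9,6) nearest=0 d=8 new=(4,5) → blocked by [4,7]×[2,7], reject
3. q=(16,9) nearest=0 d=15 new=(4,5) → blocked by [4,7]×[2,7], reject
4. q=(28,22) nearest=0 d=27 new=(4,5) → blocked by [4,7]×[2,7], reject
5. q=(13,9) nearest=0 d=12 new=(4,5) → blocked by [4,7]×[2,7], reject
6. q=(22,8) nearest=0 d=21 new=(4,5) → blocked by [4,7]×[2,7], reject
7. q=(29,13) nearest=0 d=28 new=(4,5) → blocked by [4,7]×[2,7], reject
8. q=(28,1) nearest=0 d=27 new=(4,1) → add node 1 parent=0 cost=3
9. q=(21,23) nearest=0 d=21 new=(4,5) → blocked by [4,7]×[2,7], reject
10. q=(6,21) nearest=0 d=19 new=(4,5) → blocked by [4,7]×[2,7], reject
11. q=(16,3) nearest=1 d=12 new=(7,3) → blocked by [4,7]×[2,7], reject
12. q=(24,20) nearest=1 d=20 new=(7,4) → blocked by [4,7]×[2,7], reject
13. q=(10,11) nearest=0 d=9 new=(4,5) → blocked by [4,7]×[2,7], reject
14. q=(4,6) nearest=0 d=4 new=(4,5) → blocked by [4,7]×[2,7], reject
15. q=(4,20) nearest=0 d=18 new=(4,5) → blocked by [4,7]×[2,7], reject
16. q=(28,16) nearest=1 d=24 new=(7,4) → blocked by [4,7]×[2,7], reject
17. q=(1,25) nearest=0 d=23 new=(1,5) → add node 2 parent=0 cost=3
18. q=(13,10) nearest=1 d=9 new=(7,4) → blocked by [4,7]×[2,7], reject
19. q=(7,5) nearest=1 d=4 new=(7,4) → blocked by [4,7]×[2,7], reject
20. q=(13,24) nearest=2 d=19 new=(4,8) → add node 3 parent=2 cost=6
21. q=(19,5) nearest=1 d=15 new=(7,4) → blocked by [4,7]×[2,7], reject
22. q=(22,16) nearest=1 d=18 new=(7,4) → blocked by [4,7]×[2,7], reject
23. q=(18,1) nearest=1 d=14 new=(7,1) → add node 4 parent=1 cost=6
24. q=(27,0) nearest=4 d=20 new=(10,0) → add node 5 parent=4 cost=9
25. q=(18,0) nearest=5 d=8 new=(13,0) → add node 6 parent=5 cost=12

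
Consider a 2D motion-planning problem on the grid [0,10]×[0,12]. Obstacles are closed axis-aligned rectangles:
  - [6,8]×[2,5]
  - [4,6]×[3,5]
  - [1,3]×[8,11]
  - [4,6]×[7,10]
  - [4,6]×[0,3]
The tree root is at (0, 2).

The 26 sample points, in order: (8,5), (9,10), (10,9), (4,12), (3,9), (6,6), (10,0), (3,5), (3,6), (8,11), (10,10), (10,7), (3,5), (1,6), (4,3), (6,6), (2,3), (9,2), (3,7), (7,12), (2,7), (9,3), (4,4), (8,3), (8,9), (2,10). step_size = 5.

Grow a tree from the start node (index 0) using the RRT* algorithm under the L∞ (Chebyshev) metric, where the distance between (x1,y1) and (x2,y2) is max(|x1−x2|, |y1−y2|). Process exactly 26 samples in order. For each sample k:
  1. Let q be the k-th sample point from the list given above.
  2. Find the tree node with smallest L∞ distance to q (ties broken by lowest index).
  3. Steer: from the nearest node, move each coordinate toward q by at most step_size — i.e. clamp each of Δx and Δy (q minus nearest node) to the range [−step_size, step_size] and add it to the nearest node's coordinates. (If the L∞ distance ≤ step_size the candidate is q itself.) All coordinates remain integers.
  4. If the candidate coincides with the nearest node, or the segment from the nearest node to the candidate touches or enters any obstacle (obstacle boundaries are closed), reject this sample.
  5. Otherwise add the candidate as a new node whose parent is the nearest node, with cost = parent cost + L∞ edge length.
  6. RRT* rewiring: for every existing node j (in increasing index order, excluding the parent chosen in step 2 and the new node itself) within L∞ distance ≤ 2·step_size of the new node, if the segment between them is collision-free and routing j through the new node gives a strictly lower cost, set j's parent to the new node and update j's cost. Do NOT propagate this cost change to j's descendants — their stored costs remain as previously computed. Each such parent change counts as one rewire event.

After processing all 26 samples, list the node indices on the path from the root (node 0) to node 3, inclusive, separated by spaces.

Path: 0 8 3

1. q=(8,5) nearest=0 d=8 new=(5,5) → blocked by [4,6]×[3,5], reject
2. q=(9,10) nearest=0 d=9 new=(5,7) → blocked by [4,6]×[7,10], reject
3. q=(10,9) nearest=0 d=10 new=(5,7) → blocked by [4,6]×[7,10], reject
4. q=(4,12) nearest=0 d=10 new=(4,7) → blocked by [4,6]×[7,10], reject
5. q=(3,9) nearest=0 d=7 new=(3,7) → add node 1 parent=0 cost=5
6. q=(6,6) nearest=1 d=3 new=(6,6) → add node 2 parent=1 cost=8
7. q=(10,0) nearest=2 d=6 new=(10,1) → blocked by [6,8]×[2,5], reject
8. q=(3,5) nearest=1 d=2 new=(3,5) → add node 3 parent=1 cost=7
9. q=(3,6) nearest=1 d=1 new=(3,6) → add node 4 parent=1 cost=6
10. q=(8,11) nearest=1 d=5 new=(8,11) → blocked by [4,6]×[7,10], reject
11. q=(10,10) nearest=2 d=4 new=(10,10) → add node 5 parent=2 cost=12
12. q=(10,7) nearest=5 d=3 new=(10,7) → add node 6 parent=5 cost=15
13. q=(3,5) nearest=3 d=0 → coincident, reject
14. q=(1,6) nearest=1 d=2 new=(1,6) → add node 7 parent=1 cost=7
15. q=(4,3) nearest=3 d=2 new=(4,3) → blocked by [4,6]×[3,5], reject
16. q=(6,6) nearest=2 d=0 → coincident, reject
17. q=(2,3) nearest=0 d=2 new=(2,3) → add node 8 parent=0 cost=2; rewire 3→8 (4<7); rewire 4→8 (5<6); rewire 7→8 (5<7)
18. q=(9,2) nearest=2 d=4 new=(9,2) → blocked by [6,8]×[2,5], reject
19. q=(3,7) nearest=1 d=0 → coincident, reject
20. q=(7,12) nearest=5 d=3 new=(7,12) → add node 9 parent=5 cost=15
21. q=(2,7) nearest=1 d=1 new=(2,7) → add node 10 parent=1 cost=6
22. q=(9,3) nearest=2 d=3 new=(9,3) → blocked by [6,8]×[2,5], reject
23. q=(4,4) nearest=3 d=1 new=(4,4) → blocked by [4,6]×[3,5], reject
24. q=(8,3) nearest=2 d=3 new=(8,3) → blocked by [6,8]×[2,5], reject
25. q=(8,9) nearest=5 d=2 new=(8,9) → add node 11 parent=5 cost=14
26. q=(2,10) nearest=1 d=3 new=(2,10) → blocked by [1,3]×[8,11], reject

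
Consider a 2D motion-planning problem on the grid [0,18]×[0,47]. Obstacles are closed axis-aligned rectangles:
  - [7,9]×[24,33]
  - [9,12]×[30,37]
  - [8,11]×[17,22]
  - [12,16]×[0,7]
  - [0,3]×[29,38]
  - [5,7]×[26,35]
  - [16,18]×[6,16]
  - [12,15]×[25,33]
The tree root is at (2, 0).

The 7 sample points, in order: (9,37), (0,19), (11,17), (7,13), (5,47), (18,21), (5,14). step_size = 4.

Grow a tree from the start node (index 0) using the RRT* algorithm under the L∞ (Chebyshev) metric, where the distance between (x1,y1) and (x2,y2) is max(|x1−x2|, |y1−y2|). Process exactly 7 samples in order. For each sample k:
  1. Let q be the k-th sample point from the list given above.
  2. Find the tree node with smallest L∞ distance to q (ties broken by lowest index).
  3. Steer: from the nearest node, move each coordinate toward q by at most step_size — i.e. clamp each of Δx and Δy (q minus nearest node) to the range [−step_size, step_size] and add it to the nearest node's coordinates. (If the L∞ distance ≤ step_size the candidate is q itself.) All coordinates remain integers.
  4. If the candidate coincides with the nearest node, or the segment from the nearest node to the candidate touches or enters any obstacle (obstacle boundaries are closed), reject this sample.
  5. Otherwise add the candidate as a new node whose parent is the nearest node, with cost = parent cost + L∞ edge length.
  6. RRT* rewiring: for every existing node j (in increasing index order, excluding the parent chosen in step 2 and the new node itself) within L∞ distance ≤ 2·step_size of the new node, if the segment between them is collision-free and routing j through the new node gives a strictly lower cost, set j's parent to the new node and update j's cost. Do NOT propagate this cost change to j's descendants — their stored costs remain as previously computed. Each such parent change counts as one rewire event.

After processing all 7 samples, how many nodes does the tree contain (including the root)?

1. q=(9,37) nearest=0 d=37 new=(6,4) → add node 1 parent=0 cost=4
2. q=(0,19) nearest=1 d=15 new=(2,8) → add node 2 parent=1 cost=8
3. q=(11,17) nearest=2 d=9 new=(6,12) → add node 3 parent=2 cost=12
4. q=(7,13) nearest=3 d=1 new=(7,13) → add node 4 parent=3 cost=13
5. q=(5,47) nearest=4 d=34 new=(5,17) → add node 5 parent=4 cost=17
6. q=(18,21) nearest=4 d=11 new=(11,17) → blocked by [8,11]×[17,22], reject
7. q=(5,14) nearest=3 d=2 new=(5,14) → add node 6 parent=3 cost=14

Node count: 7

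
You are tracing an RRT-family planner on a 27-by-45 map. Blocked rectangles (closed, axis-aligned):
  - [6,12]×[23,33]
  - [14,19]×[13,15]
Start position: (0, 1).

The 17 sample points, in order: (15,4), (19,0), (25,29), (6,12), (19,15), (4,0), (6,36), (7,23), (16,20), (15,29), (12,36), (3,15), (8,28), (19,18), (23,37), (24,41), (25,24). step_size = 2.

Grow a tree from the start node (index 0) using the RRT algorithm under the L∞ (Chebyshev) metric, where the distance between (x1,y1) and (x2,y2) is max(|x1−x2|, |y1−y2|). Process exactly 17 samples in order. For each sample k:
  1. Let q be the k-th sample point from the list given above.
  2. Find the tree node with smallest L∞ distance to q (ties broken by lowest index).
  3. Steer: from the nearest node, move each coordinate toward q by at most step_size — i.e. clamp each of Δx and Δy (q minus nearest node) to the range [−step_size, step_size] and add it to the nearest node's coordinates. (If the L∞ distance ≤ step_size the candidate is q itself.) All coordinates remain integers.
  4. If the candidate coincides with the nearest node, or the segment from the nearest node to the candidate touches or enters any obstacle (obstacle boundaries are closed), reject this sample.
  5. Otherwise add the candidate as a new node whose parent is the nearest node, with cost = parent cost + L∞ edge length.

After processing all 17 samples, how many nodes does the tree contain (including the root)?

1. q=(15,4) nearest=0 d=15 new=(2,3) → add node 1 parent=0 cost=2
2. q=(19,0) nearest=1 d=17 new=(4,1) → add node 2 parent=1 cost=4
3. q=(25,29) nearest=1 d=26 new=(4,5) → add node 3 parent=1 cost=4
4. q=(6,12) nearest=3 d=7 new=(6,7) → add node 4 parent=3 cost=6
5. q=(19,15) nearest=4 d=13 new=(8,9) → add node 5 parent=4 cost=8
6. q=(4,0) nearest=2 d=1 new=(4,0) → add node 6 parent=2 cost=5
7. q=(6,36) nearest=5 d=27 new=(6,11) → add node 7 parent=5 cost=10
8. q=(7,23) nearest=7 d=12 new=(7,13) → add node 8 parent=7 cost=12
9. q=(16,20) nearest=8 d=9 new=(9,15) → add node 9 parent=8 cost=14
10. q=(15,29) nearest=9 d=14 new=(11,17) → add node 10 parent=9 cost=16
11. q=(12,36) nearest=10 d=19 new=(12,19) → add node 11 parent=10 cost=18
12. q=(3,15) nearest=7 d=4 new=(4,13) → add node 12 parent=7 cost=12
13. q=(8,28) nearest=11 d=9 new=(10,21) → add node 13 parent=11 cost=20
14. q=(19,18) nearest=11 d=7 new=(14,18) → add node 14 parent=11 cost=20
15. q=(23,37) nearest=13 d=16 new=(12,23) → blocked by [6,12]×[23,33], reject
16. q=(24,41) nearest=13 d=20 new=(12,23) → blocked by [6,12]×[23,33], reject
17. q=(25,24) nearest=14 d=11 new=(16,20) → add node 15 parent=14 cost=22

Node count: 16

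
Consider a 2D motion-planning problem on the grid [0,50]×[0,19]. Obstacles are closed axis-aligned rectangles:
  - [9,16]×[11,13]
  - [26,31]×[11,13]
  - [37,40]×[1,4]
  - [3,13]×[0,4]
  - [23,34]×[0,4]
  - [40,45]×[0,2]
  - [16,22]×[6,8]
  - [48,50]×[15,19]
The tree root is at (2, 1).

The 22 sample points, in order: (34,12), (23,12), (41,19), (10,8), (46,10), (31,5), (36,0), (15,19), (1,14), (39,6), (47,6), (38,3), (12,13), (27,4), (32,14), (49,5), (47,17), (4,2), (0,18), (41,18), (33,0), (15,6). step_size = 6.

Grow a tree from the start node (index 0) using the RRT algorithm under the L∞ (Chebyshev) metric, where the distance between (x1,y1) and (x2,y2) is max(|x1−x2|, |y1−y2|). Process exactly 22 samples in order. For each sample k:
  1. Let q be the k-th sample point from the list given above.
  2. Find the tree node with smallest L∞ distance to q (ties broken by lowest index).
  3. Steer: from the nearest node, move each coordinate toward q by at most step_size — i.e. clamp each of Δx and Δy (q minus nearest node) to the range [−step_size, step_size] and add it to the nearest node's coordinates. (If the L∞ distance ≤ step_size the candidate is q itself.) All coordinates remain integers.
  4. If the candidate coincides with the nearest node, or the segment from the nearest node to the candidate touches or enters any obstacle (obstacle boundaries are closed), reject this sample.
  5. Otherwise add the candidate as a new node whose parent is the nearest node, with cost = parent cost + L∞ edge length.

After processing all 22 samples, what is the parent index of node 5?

1. q=(34,12) nearest=0 d=32 new=(8,7) → blocked by [3,13]×[0,4], reject
2. q=(23,12) nearest=0 d=21 new=(8,7) → blocked by [3,13]×[0,4], reject
3. q=(41,19) nearest=0 d=39 new=(8,7) → blocked by [3,13]×[0,4], reject
4. q=(10,8) nearest=0 d=8 new=(8,7) → blocked by [3,13]×[0,4], reject
5. q=(46,10) nearest=0 d=44 new=(8,7) → blocked by [3,13]×[0,4], reject
6. q=(31,5) nearest=0 d=29 new=(8,5) → blocked by [3,13]×[0,4], reject
7. q=(36,0) nearest=0 d=34 new=(8,0) → blocked by [3,13]×[0,4], reject
8. q=(15,19) nearest=0 d=18 new=(8,7) → blocked by [3,13]×[0,4], reject
9. q=(1,14) nearest=0 d=13 new=(1,7) → add node 1 parent=0 cost=6
10. q=(39,6) nearest=0 d=37 new=(8,6) → blocked by [3,13]×[0,4], reject
11. q=(47,6) nearest=0 d=45 new=(8,6) → blocked by [3,13]×[0,4], reject
12. q=(38,3) nearest=0 d=36 new=(8,3) → blocked by [3,13]×[0,4], reject
13. q=(12,13) nearest=1 d=11 new=(7,13) → add node 2 parent=1 cost=12
14. q=(27,4) nearest=2 d=20 new=(13,7) → blocked by [9,16]×[11,13], reject
15. q=(32,14) nearest=2 d=25 new=(13,14) → add node 3 parent=2 cost=18
16. q=(49,5) nearest=3 d=36 new=(19,8) → blocked by [9,16]×[11,13], reject
17. q=(47,17) nearest=3 d=34 new=(19,17) → add node 4 parent=3 cost=24
18. q=(4,2) nearest=0 d=2 new=(4,2) → blocked by [3,13]×[0,4], reject
19. q=(0,18) nearest=2 d=7 new=(1,18) → add node 5 parent=2 cost=18
20. q=(41,18) nearest=4 d=22 new=(25,18) → add node 6 parent=4 cost=30
21. q=(33,0) nearest=4 d=17 new=(25,11) → add node 7 parent=4 cost=30
22. q=(15,6) nearest=2 d=8 new=(13,7) → blocked by [9,16]×[11,13], reject

Parent of node 5: 2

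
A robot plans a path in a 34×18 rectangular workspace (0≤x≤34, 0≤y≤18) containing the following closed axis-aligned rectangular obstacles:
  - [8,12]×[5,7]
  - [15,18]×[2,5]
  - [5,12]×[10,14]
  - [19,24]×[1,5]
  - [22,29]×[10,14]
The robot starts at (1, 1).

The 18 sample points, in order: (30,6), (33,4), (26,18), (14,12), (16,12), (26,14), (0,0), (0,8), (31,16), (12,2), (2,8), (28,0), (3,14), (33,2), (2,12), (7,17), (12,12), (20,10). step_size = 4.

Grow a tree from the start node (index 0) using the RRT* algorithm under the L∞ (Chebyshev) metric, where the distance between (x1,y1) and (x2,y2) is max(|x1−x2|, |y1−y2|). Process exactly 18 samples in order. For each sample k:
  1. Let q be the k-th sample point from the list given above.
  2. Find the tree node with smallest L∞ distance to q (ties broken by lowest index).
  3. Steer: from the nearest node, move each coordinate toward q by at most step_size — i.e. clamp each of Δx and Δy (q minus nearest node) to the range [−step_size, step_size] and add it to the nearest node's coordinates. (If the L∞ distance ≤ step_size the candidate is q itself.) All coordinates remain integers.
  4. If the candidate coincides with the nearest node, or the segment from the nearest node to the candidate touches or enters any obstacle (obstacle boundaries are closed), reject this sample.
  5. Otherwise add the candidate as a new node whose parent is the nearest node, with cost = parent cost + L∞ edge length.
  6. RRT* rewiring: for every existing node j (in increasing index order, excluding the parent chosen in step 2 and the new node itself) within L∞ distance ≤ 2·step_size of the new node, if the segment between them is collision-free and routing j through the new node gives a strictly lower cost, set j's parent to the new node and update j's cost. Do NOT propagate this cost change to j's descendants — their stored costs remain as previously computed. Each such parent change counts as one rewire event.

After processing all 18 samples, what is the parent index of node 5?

Parent of node 5: 2

1. q=(30,6) nearest=0 d=29 new=(5,5) → add node 1 parent=0 cost=4
2. q=(33,4) nearest=1 d=28 new=(9,4) → add node 2 parent=1 cost=8
3. q=(26,18) nearest=2 d=17 new=(13,8) → blocked by [8,12]×[5,7], reject
4. q=(14,12) nearest=2 d=8 new=(13,8) → blocked by [8,12]×[5,7], reject
5. q=(16,12) nearest=2 d=8 new=(13,8) → blocked by [8,12]×[5,7], reject
6. q=(26,14) nearest=2 d=17 new=(13,8) → blocked by [8,12]×[5,7], reject
7. q=(0,0) nearest=0 d=1 new=(0,0) → add node 3 parent=0 cost=1
8. q=(0,8) nearest=1 d=5 new=(1,8) → add node 4 parent=1 cost=8
9. q=(31,16) nearest=2 d=22 new=(13,8) → blocked by [8,12]×[5,7], reject
10. q=(12,2) nearest=2 d=3 new=(12,2) → add node 5 parent=2 cost=11
11. q=(2,8) nearest=4 d=1 new=(2,8) → add node 6 parent=4 cost=9
12. q=(28,0) nearest=5 d=16 new=(16,0) → add node 7 parent=5 cost=15
13. q=(3,14) nearest=4 d=6 new=(3,12) → add node 8 parent=4 cost=12
14. q=(33,2) nearest=7 d=17 new=(20,2) → blocked by [19,24]×[1,5], reject
15. q=(2,12) nearest=8 d=1 new=(2,12) → add node 9 parent=8 cost=13
16. q=(7,17) nearest=8 d=5 new=(7,16) → blocked by [5,12]×[10,14], reject
17. q=(12,12) nearest=1 d=7 new=(9,9) → add node 10 parent=1 cost=8
18. q=(20,10) nearest=5 d=8 new=(16,6) → blocked by [15,18]×[2,5], reject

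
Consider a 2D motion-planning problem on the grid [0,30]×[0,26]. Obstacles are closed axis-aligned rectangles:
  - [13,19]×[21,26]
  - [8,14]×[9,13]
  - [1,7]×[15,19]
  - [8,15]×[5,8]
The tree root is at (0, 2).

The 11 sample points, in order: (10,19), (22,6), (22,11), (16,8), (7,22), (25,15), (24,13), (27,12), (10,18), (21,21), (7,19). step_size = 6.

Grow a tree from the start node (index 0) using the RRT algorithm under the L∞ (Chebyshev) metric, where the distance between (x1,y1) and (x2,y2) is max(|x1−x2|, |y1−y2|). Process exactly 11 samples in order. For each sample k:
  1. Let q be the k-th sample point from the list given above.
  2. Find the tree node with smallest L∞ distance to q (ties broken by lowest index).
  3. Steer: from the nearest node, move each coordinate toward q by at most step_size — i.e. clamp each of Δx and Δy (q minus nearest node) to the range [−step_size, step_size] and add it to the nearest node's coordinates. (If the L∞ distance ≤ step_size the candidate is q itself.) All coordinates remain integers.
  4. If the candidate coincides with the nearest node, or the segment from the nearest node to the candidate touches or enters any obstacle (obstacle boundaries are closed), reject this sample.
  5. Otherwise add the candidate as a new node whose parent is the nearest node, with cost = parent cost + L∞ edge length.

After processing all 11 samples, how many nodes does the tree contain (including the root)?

1. q=(10,19) nearest=0 d=17 new=(6,8) → add node 1 parent=0 cost=6
2. q=(22,6) nearest=1 d=16 new=(12,6) → blocked by [8,15]×[5,8], reject
3. q=(22,11) nearest=1 d=16 new=(12,11) → blocked by [8,14]×[9,13], reject
4. q=(16,8) nearest=1 d=10 new=(12,8) → blocked by [8,15]×[5,8], reject
5. q=(7,22) nearest=1 d=14 new=(7,14) → add node 2 parent=1 cost=12
6. q=(25,15) nearest=2 d=18 new=(13,15) → add node 3 parent=2 cost=18
7. q=(24,13) nearest=3 d=11 new=(19,13) → add node 4 parent=3 cost=24
8. q=(27,12) nearest=4 d=8 new=(25,12) → add node 5 parent=4 cost=30
9. q=(10,18) nearest=3 d=3 new=(10,18) → add node 6 parent=3 cost=21
10. q=(21,21) nearest=3 d=8 new=(19,21) → blocked by [13,19]×[21,26], reject
11. q=(7,19) nearest=6 d=3 new=(7,19) → blocked by [1,7]×[15,19], reject

Node count: 7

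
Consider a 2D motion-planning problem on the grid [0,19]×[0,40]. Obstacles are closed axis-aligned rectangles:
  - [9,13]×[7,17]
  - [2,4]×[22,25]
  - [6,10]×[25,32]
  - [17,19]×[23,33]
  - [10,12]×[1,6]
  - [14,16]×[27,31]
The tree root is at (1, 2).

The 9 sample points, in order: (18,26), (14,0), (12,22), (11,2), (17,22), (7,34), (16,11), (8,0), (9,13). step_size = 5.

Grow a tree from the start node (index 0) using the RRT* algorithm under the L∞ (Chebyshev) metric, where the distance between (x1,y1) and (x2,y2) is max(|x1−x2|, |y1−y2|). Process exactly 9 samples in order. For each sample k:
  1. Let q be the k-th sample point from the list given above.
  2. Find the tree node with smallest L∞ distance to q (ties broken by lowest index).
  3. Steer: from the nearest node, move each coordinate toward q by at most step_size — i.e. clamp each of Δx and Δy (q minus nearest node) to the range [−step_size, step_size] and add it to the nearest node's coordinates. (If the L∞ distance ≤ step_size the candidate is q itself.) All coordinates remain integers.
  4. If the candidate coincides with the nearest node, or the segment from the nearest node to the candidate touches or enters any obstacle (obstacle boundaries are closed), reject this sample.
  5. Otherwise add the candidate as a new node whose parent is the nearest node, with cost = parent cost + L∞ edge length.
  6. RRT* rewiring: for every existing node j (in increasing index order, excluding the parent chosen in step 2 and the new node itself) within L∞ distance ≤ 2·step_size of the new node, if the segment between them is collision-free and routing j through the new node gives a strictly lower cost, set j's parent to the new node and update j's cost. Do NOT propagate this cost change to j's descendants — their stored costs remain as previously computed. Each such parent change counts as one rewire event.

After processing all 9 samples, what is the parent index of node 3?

1. q=(18,26) nearest=0 d=24 new=(6,7) → add node 1 parent=0 cost=5
2. q=(14,0) nearest=1 d=8 new=(11,2) → blocked by [10,12]×[1,6], reject
3. q=(12,22) nearest=1 d=15 new=(11,12) → blocked by [9,13]×[7,17], reject
4. q=(11,2) nearest=1 d=5 new=(11,2) → blocked by [10,12]×[1,6], reject
5. q=(17,22) nearest=1 d=15 new=(11,12) → blocked by [9,13]×[7,17], reject
6. q=(7,34) nearest=1 d=27 new=(7,12) → add node 2 parent=1 cost=10
7. q=(16,11) nearest=2 d=9 new=(12,11) → blocked by [9,13]×[7,17], reject
8. q=(8,0) nearest=0 d=7 new=(6,0) → add node 3 parent=0 cost=5
9. q=(9,13) nearest=2 d=2 new=(9,13) → blocked by [9,13]×[7,17], reject

Parent of node 3: 0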